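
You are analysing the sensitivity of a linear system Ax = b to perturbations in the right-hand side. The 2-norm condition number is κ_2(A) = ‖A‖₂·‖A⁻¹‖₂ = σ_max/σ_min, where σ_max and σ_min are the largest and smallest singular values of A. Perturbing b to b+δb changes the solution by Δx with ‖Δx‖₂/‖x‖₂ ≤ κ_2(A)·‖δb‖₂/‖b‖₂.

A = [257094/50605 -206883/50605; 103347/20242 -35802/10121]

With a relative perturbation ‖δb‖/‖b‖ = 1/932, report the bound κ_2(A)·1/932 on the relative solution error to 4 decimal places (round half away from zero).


AᵀA = [631872009/12180100 -118238697/3045025; -118238697/3045025 88995429/3045025]; tr = 39514149/487204, det = 4100625/487204
solving λ² − 39514149/487204·λ + 4100625/487204 = 0 gives λ = 81, 50625/487204
κ_2(A) = √(λ_max/λ_min) = √(81 / (50625/487204)) = 27.9200
perturbation bound = 27.9200·1/932 = 0.0300

0.0300


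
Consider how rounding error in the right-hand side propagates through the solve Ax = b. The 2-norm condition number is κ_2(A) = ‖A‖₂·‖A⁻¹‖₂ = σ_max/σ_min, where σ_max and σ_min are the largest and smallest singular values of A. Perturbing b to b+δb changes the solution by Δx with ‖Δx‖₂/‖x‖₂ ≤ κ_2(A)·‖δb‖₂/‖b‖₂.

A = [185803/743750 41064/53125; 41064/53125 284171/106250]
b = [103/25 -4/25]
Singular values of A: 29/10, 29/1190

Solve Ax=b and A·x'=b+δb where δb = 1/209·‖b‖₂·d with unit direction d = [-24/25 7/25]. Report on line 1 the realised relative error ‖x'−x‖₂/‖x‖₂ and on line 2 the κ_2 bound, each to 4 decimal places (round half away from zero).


from the listed singular values, σ₁ = 29/10, σ_n = 29/1190
κ = σ_max/σ_min = (29/10)/(29/1190) = 119.0000
worst-case relative error ≤ 119.0000 × 1/209 = 0.5694
solve Ax = b  →  x = [157.6690 -45.6276]
‖b‖ = 4.1231, ‖x‖ = 164.1383
Δx = A⁻¹·δb where δb = 1/209·4.1231·d; ‖Δx‖ = 0.8095
realised ‖Δx‖/‖x‖ = 0.0049
tightness: 0.0049 against a bound of 0.5694 (unrounded ratio ≈ 0.0087)

0.0049
0.5694


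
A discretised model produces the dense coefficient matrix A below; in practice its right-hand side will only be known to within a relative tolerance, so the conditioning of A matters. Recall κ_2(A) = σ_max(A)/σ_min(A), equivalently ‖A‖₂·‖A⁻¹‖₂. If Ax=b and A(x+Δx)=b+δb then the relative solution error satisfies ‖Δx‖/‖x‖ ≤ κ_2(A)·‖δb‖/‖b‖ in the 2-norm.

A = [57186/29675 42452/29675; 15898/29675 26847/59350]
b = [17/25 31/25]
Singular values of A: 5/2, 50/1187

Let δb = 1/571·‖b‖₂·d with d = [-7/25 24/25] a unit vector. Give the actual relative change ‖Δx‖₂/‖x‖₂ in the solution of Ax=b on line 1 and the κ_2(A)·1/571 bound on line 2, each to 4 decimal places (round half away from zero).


largest singular value 5/2, smallest 50/1187
κ_2(A) = (5/2) / (50/1187) = 59.3500
κ_2(A)·‖δb‖/‖b‖ = 0.1039
solve Ax = b  →  x = [-13.9240 19.2320]
‖b‖₂ = 1.4142 and ‖x‖₂ = 23.7434
Δx = A⁻¹·δb where δb = 1/571·1.4142·d; ‖Δx‖ = 0.0588
relative error = 0.0025
tightness: 0.0025 against a bound of 0.1039 (unrounded ratio ≈ 0.0238)

0.0025
0.1039


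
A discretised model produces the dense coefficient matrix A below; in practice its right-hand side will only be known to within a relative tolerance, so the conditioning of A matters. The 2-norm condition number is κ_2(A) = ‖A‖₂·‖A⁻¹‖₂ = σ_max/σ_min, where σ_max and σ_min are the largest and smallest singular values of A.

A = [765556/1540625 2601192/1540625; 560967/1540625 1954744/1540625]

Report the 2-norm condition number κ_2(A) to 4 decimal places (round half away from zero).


308.1250

M = AᵀA = [36030398569/94941015625 123516200808/94941015625; 123516200808/94941015625 423488957056/94941015625]. tr(M)=735230969/151905625, det(M)=937024/3797640625
eigenvalues of AᵀA: λ = (tr ± √(tr²−4·det))/2 = 121/25, 7744/151905625
σ_max=√(121/25)=(11/5), σ_min=√(7744/151905625)=(88/12325) → κ = 308.1250


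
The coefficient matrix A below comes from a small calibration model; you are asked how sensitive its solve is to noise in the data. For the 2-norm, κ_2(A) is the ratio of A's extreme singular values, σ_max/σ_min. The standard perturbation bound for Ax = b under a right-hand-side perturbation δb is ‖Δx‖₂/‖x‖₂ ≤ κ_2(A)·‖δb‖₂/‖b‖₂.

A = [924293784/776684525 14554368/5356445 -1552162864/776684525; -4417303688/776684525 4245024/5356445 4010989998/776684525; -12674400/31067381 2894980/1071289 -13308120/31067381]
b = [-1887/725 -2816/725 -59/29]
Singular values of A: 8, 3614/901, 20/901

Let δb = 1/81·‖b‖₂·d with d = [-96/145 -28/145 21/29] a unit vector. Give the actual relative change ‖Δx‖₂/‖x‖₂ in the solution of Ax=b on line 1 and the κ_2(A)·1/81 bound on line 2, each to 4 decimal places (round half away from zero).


0.0629
4.4494

largest singular value 8, smallest 20/901
κ = σ_max/σ_min = 8/(20/901) = 360.4000
κ_2(A)·‖δb‖/‖b‖ = 4.4494
solve Ax = b  →  x = [30.7337 8.9161 31.7266]
2-norm of b is 5.0990; of x, 45.0626
δb = ε·‖b‖·d = [-0.0417 -0.0122 0.0456]; solving A·Δx = δb gives ‖Δx‖ = 2.8359
relative error = 0.0629
realised/bound (from unrounded values) ≈ 0.0141


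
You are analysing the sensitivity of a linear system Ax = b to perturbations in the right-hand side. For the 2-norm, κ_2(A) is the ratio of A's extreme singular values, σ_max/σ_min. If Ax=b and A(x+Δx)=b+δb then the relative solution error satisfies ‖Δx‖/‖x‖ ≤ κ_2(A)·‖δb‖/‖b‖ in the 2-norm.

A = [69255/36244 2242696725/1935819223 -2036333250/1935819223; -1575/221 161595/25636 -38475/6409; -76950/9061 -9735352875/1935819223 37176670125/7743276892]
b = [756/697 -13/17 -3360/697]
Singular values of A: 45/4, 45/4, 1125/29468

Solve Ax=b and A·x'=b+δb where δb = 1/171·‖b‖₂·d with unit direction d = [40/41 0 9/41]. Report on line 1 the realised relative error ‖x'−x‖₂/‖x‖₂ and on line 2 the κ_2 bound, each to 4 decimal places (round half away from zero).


from the listed singular values, σ₁ = 45/4, σ_n = 1125/29468
condition number: (45/4) ÷ (1125/29468) = 294.6800
worst-case relative error ≤ 294.6800 × 1/171 = 1.7233
solve Ax = b  →  x = [0.3829 0.1634 -0.1556]
‖b‖ = 5.0000, ‖x‖ = 0.4444
Δx = A⁻¹·δb where δb = 1/171·5.0000·d; ‖Δx‖ = 0.7659
relative error = 1.7233
tightness: 1.7233 against a bound of 1.7233; the bound is attained (ratio 1)

1.7233
1.7233


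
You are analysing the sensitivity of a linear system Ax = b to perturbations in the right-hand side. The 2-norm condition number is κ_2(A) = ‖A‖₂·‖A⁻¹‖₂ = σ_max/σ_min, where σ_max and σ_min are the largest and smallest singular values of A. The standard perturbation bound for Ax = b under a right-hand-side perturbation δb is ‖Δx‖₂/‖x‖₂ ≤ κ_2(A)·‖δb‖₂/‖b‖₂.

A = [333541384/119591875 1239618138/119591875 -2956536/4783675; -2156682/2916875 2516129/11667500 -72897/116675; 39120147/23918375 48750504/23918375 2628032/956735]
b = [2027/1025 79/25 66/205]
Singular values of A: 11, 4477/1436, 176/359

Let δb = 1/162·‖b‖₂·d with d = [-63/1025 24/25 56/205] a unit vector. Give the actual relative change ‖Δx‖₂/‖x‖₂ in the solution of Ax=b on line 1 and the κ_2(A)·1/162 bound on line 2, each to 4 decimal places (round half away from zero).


0.0077
0.1385

from the listed singular values, σ₁ = 11, σ_n = 176/359
κ_2(A) = 11 / (176/359) = 22.4375
perturbation bound = 22.4375·1/162 = 0.1385
solve Ax = b  →  x = [-5.4902 1.7907 2.0575]
2-norm of b is 3.7417; of x, 6.1304
Δx = A⁻¹·δb where δb = 1/162·3.7417·d; ‖Δx‖ = 0.0471
realised ‖Δx‖/‖x‖ = 0.0077
tightness: 0.0077 against a bound of 0.1385 (unrounded ratio ≈ 0.0555)


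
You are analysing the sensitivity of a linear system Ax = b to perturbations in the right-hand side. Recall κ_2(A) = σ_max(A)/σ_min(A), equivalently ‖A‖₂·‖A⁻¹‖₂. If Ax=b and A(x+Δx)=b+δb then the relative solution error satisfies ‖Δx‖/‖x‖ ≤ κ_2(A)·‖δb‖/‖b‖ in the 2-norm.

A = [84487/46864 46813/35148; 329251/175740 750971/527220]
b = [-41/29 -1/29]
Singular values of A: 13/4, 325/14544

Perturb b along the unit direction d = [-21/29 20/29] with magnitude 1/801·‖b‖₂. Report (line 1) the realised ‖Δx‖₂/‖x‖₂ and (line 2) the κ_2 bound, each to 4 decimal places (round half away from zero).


largest singular value 13/4, smallest 325/14544
κ_2(A) = (13/4) / (325/14544) = 145.4400
perturbation bound = 145.4400·1/801 = 0.1816
solve Ax = b  →  x = [-27.0966 35.6160]
‖b‖ = 1.4142, ‖x‖ = 44.7518
re-solving with b+δb shifts x by Δx of norm 0.0790
realised ‖Δx‖/‖x‖ = 0.0018
tightness: 0.0018 against a bound of 0.1816 (unrounded ratio ≈ 0.0097)

0.0018
0.1816


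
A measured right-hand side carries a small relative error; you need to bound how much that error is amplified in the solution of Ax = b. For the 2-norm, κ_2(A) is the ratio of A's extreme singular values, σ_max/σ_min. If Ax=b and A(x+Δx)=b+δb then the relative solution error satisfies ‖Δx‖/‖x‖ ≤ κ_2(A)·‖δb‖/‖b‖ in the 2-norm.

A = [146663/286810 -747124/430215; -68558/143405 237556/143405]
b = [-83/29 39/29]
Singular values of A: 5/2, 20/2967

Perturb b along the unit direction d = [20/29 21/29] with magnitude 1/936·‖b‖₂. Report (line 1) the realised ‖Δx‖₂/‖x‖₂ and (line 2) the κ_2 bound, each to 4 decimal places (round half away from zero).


σ_max = 5/2, σ_min = 20/2967
condition number: (5/2) ÷ (20/2967) = 370.8750
bound on ‖Δx‖/‖x‖: κ·ε = 370.8750·1/936 = 0.3962
solve Ax = b  →  x = [-142.7520 -40.3860]
‖b‖₂ = 3.1623 and ‖x‖₂ = 148.3549
re-solving with b+δb shifts x by Δx of norm 0.5012
realised ‖Δx‖/‖x‖ = 0.0034
realised/bound (from unrounded values) ≈ 0.0085

0.0034
0.3962


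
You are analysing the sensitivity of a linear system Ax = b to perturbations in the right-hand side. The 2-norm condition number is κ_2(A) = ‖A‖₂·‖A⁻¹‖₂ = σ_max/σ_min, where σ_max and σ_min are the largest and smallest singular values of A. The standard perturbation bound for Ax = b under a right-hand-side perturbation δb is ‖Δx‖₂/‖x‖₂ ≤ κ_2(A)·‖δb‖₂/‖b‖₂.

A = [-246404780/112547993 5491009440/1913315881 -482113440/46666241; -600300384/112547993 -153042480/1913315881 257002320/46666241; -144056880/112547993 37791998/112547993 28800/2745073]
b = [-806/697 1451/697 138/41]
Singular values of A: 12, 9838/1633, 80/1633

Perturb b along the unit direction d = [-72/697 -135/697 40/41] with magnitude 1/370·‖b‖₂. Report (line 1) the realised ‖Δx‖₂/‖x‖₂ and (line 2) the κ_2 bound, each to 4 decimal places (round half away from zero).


from the listed singular values, σ₁ = 12, σ_n = 80/1633
κ_2(A) = 12 / (80/1633) = 244.9500
worst-case relative error ≤ 244.9500 × 1/370 = 0.6620
solve Ax = b  →  x = [12.7826 58.3239 13.6050]
‖b‖ = 4.1231, ‖x‖ = 61.2386
Δx = A⁻¹·δb where δb = 1/370·4.1231·d; ‖Δx‖ = 0.2275
relative error = 0.0037
so the bound overstates the realised error by a factor of ≈ 178.2306 (computed from the unrounded values)

0.0037
0.6620


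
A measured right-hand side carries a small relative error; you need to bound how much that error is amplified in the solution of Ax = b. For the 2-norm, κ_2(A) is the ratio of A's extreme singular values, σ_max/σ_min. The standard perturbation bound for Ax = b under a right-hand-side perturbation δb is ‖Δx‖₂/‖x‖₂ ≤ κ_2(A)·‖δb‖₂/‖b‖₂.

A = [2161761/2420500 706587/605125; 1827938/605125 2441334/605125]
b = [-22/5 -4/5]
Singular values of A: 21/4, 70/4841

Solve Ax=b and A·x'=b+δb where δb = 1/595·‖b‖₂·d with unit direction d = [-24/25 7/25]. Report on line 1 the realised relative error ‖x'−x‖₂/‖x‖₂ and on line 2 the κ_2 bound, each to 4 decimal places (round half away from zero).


σ_max = 21/4, σ_min = 70/4841
κ_2(A) = (21/4) / (70/4841) = 363.0750
worst-case relative error ≤ 363.0750 × 1/595 = 0.6102
solve Ax = b  →  x = [-221.5314 165.6724]
‖b‖₂ = 4.4721 and ‖x‖₂ = 276.6288
Δx = A⁻¹·δb where δb = 1/595·4.4721·d; ‖Δx‖ = 0.5198
realised ‖Δx‖/‖x‖ = 0.0019
so the bound overstates the realised error by a factor of ≈ 324.7445 (computed from the unrounded values)

0.0019
0.6102


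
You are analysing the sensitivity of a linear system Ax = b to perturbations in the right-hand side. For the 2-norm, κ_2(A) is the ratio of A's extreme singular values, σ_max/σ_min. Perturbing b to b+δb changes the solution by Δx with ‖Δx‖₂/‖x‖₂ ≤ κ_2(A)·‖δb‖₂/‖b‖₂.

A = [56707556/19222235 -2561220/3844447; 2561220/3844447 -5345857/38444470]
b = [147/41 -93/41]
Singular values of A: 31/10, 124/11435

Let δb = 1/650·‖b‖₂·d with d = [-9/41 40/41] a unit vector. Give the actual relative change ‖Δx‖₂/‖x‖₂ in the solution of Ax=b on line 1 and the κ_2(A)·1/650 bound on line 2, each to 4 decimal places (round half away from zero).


0.0022
0.4398

σ_max = 31/10, σ_min = 124/11435
κ_2(A) = (31/10) / (124/11435) = 285.8750
κ_2(A)·‖δb‖/‖b‖ = 0.4398
solve Ax = b  →  x = [-59.7846 -270.1180]
2-norm of b is 4.2426; of x, 276.6549
re-solving with b+δb shifts x by Δx of norm 0.6019
dividing the unrounded norms, ‖Δx‖/‖x‖ = 0.0022
so the bound overstates the realised error by a factor of ≈ 202.1454 (computed from the unrounded values)


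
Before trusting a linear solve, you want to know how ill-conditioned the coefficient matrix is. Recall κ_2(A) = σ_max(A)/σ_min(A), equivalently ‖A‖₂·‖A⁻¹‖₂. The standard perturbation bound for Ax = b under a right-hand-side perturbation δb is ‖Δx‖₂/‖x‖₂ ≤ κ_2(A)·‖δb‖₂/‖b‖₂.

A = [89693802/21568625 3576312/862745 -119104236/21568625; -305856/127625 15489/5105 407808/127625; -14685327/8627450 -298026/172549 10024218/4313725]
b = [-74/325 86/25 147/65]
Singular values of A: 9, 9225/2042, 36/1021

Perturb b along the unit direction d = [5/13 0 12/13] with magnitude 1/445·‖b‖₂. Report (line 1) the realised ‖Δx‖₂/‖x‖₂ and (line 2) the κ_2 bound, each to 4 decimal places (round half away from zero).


largest singular value 9, smallest 36/1021
condition number: 9 ÷ (36/1021) = 255.2500
perturbation bound = 255.2500·1/445 = 0.5736
solve Ax = b  →  x = [45.1015 0.5275 34.4018]
‖b‖₂ = 4.1231 and ‖x‖₂ = 56.7265
with δb = [0.0036 0.0000 0.0086], A·Δx = δb → ‖Δx‖ = 0.2628
relative error = 0.0046
realised/bound (from unrounded values) ≈ 0.0081

0.0046
0.5736


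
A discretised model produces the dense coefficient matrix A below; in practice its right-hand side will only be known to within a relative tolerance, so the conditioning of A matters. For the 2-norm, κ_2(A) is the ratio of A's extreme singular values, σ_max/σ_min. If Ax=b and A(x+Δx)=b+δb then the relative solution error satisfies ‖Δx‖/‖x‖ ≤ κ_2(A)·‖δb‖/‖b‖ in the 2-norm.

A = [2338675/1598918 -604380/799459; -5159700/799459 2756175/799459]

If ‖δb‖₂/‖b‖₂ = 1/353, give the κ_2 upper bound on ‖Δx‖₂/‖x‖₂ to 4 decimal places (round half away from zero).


AᵀA = [3917815625/89461412 -522369750/22365353; -522369750/22365353 278607825/22365353]; tr = 296014525/5262436, det = 140625/5262436
solving λ² − 296014525/5262436·λ + 140625/5262436 = 0 gives λ = 225/4, 625/1315609
σ_max=√(225/4)=(15/2), σ_min=√(625/1315609)=(25/1147) → κ = 344.1000
κ_2(A)·‖δb‖/‖b‖ = 0.9748

0.9748


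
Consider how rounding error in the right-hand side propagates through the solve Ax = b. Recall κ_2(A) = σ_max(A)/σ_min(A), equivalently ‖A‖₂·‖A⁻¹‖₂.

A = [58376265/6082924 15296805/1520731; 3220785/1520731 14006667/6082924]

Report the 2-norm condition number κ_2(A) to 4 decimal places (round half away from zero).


AᵀA = [2125974783825/22011876496 139512612330/1375742281; 139512612330/1375742281 2343880197369/22011876496]; tr = 2657464317/13086728, det = 263900025/418775296
eigenvalues of AᵀA: λ = (tr ± √(tr²−4·det))/2 = 3249/16, 81225/26173456
so κ_2 = √((3249/16) / (81225/26173456)) = 255.8000

255.8000


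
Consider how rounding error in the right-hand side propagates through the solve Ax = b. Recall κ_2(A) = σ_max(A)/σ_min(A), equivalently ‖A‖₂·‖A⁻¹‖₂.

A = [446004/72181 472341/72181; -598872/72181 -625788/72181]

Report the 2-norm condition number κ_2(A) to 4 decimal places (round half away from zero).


311.1250

AᵀA = [557567240400/5210096761 585432886500/5210096761; 585432886500/5210096761 614716641225/5210096761]; tr = 1393916625/6195121, det = 3240000/6195121
solving λ² − 1393916625/6195121·λ + 3240000/6195121 = 0 gives λ = 225, 14400/6195121
κ = σ_max/σ_min = 15/(120/2489) = 311.1250


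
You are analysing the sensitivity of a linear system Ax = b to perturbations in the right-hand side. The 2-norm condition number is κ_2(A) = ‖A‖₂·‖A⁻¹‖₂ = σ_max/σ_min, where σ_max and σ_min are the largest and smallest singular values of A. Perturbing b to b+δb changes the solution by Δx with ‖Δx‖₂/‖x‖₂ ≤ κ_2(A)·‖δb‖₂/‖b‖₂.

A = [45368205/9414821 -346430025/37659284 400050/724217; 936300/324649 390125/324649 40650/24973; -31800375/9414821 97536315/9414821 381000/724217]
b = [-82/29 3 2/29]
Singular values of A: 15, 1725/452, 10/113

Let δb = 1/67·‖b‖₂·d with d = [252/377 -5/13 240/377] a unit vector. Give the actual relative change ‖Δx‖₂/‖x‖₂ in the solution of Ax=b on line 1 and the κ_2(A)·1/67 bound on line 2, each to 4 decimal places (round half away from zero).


0.0205
2.5299

σ_max = 15, σ_min = 10/113
κ_2(A) = 15 / (10/113) = 169.5000
κ_2(A)·‖δb‖/‖b‖ = 2.5299
solve Ax = b  →  x = [15.1013 6.4367 -29.6651]
2-norm of b is 4.1231; of x, 33.9043
re-solving with b+δb shifts x by Δx of norm 0.6954
realised ‖Δx‖/‖x‖ = 0.0205
realised/bound (from unrounded values) ≈ 0.0081


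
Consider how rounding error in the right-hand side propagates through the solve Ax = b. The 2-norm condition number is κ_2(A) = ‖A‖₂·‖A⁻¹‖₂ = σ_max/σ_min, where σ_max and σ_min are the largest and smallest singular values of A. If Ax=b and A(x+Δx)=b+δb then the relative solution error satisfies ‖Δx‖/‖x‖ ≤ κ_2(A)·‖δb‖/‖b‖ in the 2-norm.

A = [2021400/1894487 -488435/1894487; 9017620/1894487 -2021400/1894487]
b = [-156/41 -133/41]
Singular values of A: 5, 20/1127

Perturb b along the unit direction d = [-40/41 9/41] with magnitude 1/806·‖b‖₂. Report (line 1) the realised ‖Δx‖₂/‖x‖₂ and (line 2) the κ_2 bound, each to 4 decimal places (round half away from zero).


largest singular value 5, smallest 20/1127
κ = σ_max/σ_min = 5/(20/1127) = 281.7500
bound on ‖Δx‖/‖x‖: κ·ε = 281.7500·1/806 = 0.3496
solve Ax = b  →  x = [36.3280 165.1024]
‖b‖₂ = 5.0000 and ‖x‖₂ = 169.0519
δb = ε·‖b‖·d = [-0.0061 0.0014]; solving A·Δx = δb gives ‖Δx‖ = 0.3496
relative error = 0.0021
realised/bound (from unrounded values) ≈ 0.0059

0.0021
0.3496


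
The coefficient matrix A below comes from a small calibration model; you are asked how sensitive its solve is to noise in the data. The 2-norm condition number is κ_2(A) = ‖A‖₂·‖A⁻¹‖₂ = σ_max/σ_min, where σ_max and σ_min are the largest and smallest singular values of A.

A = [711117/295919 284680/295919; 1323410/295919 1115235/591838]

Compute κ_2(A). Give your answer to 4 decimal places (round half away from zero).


form AᵀA = [7810039501/303003649 3253970115/303003649; 3253970115/303003649 5425328425/1212014596] with trace 216955541/7171684 and determinant 366025/7171684
eigenvalues of AᵀA: λ = (tr ± √(tr²−4·det))/2 = 121/4, 3025/1792921
κ_2(A) = √(λ_max/λ_min) = √((121/4) / (3025/1792921)) = 133.9000

133.9000


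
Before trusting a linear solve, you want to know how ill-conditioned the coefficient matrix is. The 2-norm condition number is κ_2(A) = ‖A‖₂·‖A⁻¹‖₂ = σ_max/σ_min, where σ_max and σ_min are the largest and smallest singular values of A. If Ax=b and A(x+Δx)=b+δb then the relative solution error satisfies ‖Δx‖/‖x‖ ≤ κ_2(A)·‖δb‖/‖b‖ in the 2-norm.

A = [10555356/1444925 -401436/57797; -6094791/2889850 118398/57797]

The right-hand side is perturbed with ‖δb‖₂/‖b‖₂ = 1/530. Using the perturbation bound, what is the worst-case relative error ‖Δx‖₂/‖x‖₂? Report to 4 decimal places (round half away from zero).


0.6581

M = AᵀA = [772493821569/13361972836 -183924216945/3340493209; -183924216945/3340493209 175168948500/3340493209]. tr(M)=1751688009/15888196, det(M)=396900/3972049
solving λ² − 1751688009/15888196·λ + 396900/3972049 = 0 gives λ = 441/4, 3600/3972049
σ_max=√(441/4)=(21/2), σ_min=√(3600/3972049)=(60/1993) → κ = 348.7750
perturbation bound = 348.7750·1/530 = 0.6581


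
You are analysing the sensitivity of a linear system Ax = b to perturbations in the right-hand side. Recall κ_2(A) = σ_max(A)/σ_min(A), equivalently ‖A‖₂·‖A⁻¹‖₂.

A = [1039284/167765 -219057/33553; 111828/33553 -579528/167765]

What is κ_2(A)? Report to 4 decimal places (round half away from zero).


AᵀA = [1392748772256/28145095225 -292469892372/5629019045; -292469892372/5629019045 1535501934009/28145095225]; tr = 696373533/6693245, det = 108243216/836655625
solving λ² − 696373533/6693245·λ + 108243216/836655625 = 0 gives λ = 2601/25, 41616/33466225
so κ_2 = √((2601/25) / (41616/33466225)) = 289.2500

289.2500


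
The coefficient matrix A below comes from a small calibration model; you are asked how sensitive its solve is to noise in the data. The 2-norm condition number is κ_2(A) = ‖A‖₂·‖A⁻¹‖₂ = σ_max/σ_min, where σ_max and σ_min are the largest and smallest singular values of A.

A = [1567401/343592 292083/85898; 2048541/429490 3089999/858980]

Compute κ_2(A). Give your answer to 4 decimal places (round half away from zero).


form AᵀA = [152869168881/3509377600 28662614673/877344400; 28662614673/877344400 21497433661/877344400] with trace 9554356141/140375104 and determinant 82355625/2246001664
char-poly roots: 1089/16 and 75625/140375104
κ_2(A) = √(λ_max/λ_min) = √((1089/16) / (75625/140375104)) = 355.4400

355.4400


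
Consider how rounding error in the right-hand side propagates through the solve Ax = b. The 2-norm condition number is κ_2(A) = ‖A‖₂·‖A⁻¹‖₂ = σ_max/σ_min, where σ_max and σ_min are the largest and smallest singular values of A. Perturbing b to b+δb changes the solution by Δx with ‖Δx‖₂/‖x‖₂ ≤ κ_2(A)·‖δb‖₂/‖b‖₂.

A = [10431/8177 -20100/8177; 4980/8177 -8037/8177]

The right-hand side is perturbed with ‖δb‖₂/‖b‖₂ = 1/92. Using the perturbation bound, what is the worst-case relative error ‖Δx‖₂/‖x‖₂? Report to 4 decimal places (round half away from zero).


0.4022

M = AᵀA = [790569/395641 -1477440/395641; -1477440/395641 2772801/395641]. tr(M)=12330/1369, det(M)=81/1369
eigenvalues of AᵀA: λ = (tr ± √(tr²−4·det))/2 = 9, 9/1369
σ_max=√9=3, σ_min=√(9/1369)=(3/37) → κ = 37.0000
bound on ‖Δx‖/‖x‖: κ·ε = 37.0000·1/92 = 0.4022


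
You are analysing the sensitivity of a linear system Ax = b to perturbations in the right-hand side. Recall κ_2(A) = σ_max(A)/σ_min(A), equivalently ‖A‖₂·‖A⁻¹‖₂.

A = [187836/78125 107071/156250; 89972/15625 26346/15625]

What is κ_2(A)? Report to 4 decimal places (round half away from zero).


AᵀA = [237656382496/6103515625 69315951978/6103515625; 69315951978/6103515625 80875370641/24414062500]; tr = 1650401441/39062500, det = 114244/9765625
λ_max, λ_min = (1650401441/39062500 ± √2723753513954876481/1525878906250000)/2 = 169/4, 2704/9765625
σ_max=√(169/4)=(13/2), σ_min=√(2704/9765625)=(52/3125) → κ = 390.6250

390.6250


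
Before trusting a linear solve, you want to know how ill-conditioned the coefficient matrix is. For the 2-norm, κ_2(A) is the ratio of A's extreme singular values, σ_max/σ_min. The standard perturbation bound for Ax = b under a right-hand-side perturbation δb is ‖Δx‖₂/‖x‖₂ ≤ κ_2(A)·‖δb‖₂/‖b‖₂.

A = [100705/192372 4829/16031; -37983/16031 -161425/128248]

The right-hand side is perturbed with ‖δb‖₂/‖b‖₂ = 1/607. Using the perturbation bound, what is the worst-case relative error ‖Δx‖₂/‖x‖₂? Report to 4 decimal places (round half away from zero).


form AᵀA = [129620161/22014864 11521015/3669144; 11521015/3669144 16389329/9784384] with trace 2304445/304704 and determinant 14641/4875264
λ_max, λ_min = (2304445/304704 ± √5309351465209/92844527616)/2 = 121/16, 121/304704
σ_max=√(121/16)=(11/4), σ_min=√(121/304704)=(11/552) → κ = 138.0000
perturbation bound = 138.0000·1/607 = 0.2273

0.2273


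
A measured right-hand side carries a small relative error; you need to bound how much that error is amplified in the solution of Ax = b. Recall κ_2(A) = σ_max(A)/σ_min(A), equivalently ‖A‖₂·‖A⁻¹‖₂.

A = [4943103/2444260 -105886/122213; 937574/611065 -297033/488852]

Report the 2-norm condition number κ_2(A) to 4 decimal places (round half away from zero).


75.2080

AᵀA = [1539959494249/238976277904 -40094791110/14936017369; -40094791110/14936017369 267618123025/238976277904]; tr = 5347862773/707030408, det = 228765625/22624973056
char-poly roots: 121/16 and 1890625/1414060816
σ_max=√(121/16)=(11/4), σ_min=√(1890625/1414060816)=(1375/37604) → κ = 75.2080


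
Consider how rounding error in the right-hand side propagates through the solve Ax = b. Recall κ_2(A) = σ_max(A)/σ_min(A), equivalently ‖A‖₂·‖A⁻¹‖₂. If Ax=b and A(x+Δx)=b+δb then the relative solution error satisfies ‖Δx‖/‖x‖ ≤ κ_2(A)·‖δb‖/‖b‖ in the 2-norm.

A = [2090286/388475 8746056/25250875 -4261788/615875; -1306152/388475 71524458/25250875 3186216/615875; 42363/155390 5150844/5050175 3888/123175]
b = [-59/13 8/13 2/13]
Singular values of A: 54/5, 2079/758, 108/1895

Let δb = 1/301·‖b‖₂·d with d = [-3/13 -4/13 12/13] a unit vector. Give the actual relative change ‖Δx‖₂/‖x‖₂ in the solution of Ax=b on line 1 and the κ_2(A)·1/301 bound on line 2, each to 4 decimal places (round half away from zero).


0.0152
0.6296

largest singular value 54/5, smallest 108/1895
κ = σ_max/σ_min = (54/5)/(108/1895) = 189.5000
κ_2(A)·‖δb‖/‖b‖ = 0.6296
solve Ax = b  →  x = [13.3178 -3.7439 10.8241]
‖b‖₂ = 4.5826 and ‖x‖₂ = 17.5653
re-solving with b+δb shifts x by Δx of norm 0.2671
realised ‖Δx‖/‖x‖ = 0.0152
so the bound overstates the realised error by a factor of ≈ 41.3972 (computed from the unrounded values)


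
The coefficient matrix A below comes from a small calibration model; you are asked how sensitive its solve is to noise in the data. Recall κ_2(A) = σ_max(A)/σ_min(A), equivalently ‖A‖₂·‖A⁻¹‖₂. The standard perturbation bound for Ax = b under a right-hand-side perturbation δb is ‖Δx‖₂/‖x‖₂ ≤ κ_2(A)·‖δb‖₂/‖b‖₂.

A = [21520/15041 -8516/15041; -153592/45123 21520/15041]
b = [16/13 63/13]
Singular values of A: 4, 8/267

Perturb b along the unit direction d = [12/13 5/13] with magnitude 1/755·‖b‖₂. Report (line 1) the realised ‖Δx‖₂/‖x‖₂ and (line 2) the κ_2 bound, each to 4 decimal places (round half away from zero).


from the listed singular values, σ₁ = 4, σ_n = 8/267
κ_2(A) = 4 / (8/267) = 133.5000
perturbation bound = 133.5000·1/755 = 0.1768
solve Ax = b  →  x = [37.5865 92.8077]
‖b‖₂ = 5.0000 and ‖x‖₂ = 100.1300
Δx = A⁻¹·δb where δb = 1/755·5.0000·d; ‖Δx‖ = 0.2210
realised ‖Δx‖/‖x‖ = 0.0022
so the bound overstates the realised error by a factor of ≈ 80.1040 (computed from the unrounded values)

0.0022
0.1768


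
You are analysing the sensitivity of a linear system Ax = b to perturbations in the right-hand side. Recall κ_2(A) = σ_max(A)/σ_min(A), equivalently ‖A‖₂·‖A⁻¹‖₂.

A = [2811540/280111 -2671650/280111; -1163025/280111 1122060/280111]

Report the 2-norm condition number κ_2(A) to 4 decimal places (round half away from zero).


371.5000

M = AᵀA = [54777422025/464273209 -52168252500/464273209; -52168252500/464273209 49684806900/464273209]. tr(M)=124211925/552049, det(M)=202500/552049
eigenvalues of AᵀA: λ = (tr ± √(tr²−4·det))/2 = 225, 900/552049
σ_max=√225=15, σ_min=√(900/552049)=(30/743) → κ = 371.5000


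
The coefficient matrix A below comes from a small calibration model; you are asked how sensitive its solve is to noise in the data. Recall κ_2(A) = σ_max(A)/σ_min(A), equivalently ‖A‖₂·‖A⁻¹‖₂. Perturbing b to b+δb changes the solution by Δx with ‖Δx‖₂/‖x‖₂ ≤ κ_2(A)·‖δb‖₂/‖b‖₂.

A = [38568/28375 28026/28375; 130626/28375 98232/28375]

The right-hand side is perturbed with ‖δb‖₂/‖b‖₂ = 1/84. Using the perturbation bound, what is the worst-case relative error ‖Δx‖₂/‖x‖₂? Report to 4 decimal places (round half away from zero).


2.7024

AᵀA = [29681028/1288225 22260096/1288225; 22260096/1288225 16695972/1288225]; tr = 1855080/51529, det = 1296/51529
char-poly roots: 36 and 36/51529
κ = σ_max/σ_min = 6/(6/227) = 227.0000
bound on ‖Δx‖/‖x‖: κ·ε = 227.0000·1/84 = 2.7024


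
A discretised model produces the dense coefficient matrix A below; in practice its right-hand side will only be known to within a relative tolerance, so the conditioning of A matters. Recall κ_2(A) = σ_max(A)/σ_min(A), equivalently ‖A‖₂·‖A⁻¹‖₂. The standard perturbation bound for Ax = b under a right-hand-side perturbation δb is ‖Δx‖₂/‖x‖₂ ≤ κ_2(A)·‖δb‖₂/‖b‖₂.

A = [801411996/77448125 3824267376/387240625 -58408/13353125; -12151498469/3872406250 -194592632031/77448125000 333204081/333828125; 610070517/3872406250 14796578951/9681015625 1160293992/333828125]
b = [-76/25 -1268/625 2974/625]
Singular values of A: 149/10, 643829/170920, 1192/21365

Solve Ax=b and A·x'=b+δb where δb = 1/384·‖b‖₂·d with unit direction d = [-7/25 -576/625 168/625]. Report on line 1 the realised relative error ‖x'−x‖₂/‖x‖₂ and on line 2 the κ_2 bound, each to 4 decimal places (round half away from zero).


σ_max = 149/10, σ_min = 1192/21365
condition number: (149/10) ÷ (1192/21365) = 267.0625
worst-case relative error ≤ 267.0625 × 1/384 = 0.6955
solve Ax = b  →  x = [47.1645 -49.7174 21.0939]
‖b‖₂ = 6.0000 and ‖x‖₂ = 71.7026
Δx = A⁻¹·δb where δb = 1/384·6.0000·d; ‖Δx‖ = 0.2801
dividing the unrounded norms, ‖Δx‖/‖x‖ = 0.0039
realised/bound (from unrounded values) ≈ 0.0056

0.0039
0.6955


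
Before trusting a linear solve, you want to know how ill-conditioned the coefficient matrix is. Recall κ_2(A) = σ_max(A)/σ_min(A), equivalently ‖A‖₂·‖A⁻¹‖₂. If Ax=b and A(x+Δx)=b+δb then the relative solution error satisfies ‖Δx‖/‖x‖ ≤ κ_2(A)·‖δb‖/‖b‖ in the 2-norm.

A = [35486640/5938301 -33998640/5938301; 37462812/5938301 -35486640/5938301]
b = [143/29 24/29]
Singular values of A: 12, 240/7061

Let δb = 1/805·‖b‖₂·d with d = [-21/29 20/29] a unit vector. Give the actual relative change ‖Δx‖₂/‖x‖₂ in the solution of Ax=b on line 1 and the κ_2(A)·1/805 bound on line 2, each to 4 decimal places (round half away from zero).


0.0021
0.4386

largest singular value 12, smallest 240/7061
κ_2(A) = 12 / (240/7061) = 353.0500
worst-case relative error ≤ 353.0500 × 1/805 = 0.4386
solve Ax = b  →  x = [-60.6293 -64.1441]
‖b‖ = 5.0000, ‖x‖ = 88.2631
δb = ε·‖b‖·d = [-0.0045 0.0043]; solving A·Δx = δb gives ‖Δx‖ = 0.1827
relative error = 0.0021
so the bound overstates the realised error by a factor of ≈ 211.8315 (computed from the unrounded values)


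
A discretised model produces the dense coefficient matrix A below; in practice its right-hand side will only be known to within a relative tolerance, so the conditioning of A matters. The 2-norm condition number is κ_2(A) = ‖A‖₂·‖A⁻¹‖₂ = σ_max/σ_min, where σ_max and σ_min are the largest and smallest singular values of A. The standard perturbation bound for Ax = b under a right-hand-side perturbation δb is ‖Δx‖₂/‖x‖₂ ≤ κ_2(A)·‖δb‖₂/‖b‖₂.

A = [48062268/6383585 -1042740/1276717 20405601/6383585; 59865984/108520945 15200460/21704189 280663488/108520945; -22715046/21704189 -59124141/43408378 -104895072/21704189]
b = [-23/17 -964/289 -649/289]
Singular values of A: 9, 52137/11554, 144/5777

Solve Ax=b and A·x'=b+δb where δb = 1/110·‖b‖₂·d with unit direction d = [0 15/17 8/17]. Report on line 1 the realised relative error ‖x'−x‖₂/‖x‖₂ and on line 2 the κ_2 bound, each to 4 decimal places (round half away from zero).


0.0096
3.2824

largest singular value 9, smallest 144/5777
κ = σ_max/σ_min = 9/(144/5777) = 361.0625
worst-case relative error ≤ 361.0625 × 1/110 = 3.2824
solve Ax = b  →  x = [36.8204 148.2134 -49.2791]
‖b‖ = 4.2426, ‖x‖ = 160.4724
with δb = [0.0000 0.0340 0.0182], A·Δx = δb → ‖Δx‖ = 1.5473
realised ‖Δx‖/‖x‖ = 0.0096
so the bound overstates the realised error by a factor of ≈ 340.4134 (computed from the unrounded values)


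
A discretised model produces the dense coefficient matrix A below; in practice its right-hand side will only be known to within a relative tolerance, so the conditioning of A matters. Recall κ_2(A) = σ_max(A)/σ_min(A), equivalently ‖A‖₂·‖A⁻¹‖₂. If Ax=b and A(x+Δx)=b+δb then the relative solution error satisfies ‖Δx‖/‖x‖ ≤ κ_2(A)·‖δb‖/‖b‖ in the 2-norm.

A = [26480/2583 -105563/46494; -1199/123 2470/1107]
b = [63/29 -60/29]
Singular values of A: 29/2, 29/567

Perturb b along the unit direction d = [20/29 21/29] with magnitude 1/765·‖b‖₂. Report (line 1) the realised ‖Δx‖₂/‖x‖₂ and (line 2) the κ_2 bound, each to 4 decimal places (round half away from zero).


from the listed singular values, σ₁ = 29/2, σ_n = 29/567
κ = σ_max/σ_min = (29/2)/(29/567) = 283.5000
bound on ‖Δx‖/‖x‖: κ·ε = 283.5000·1/765 = 0.3706
solve Ax = b  →  x = [0.2019 -0.0454]
‖b‖₂ = 3.0000 and ‖x‖₂ = 0.2069
with δb = [0.0027 0.0028], A·Δx = δb → ‖Δx‖ = 0.0767
relative error = 0.3706
realised/bound = 1 exactly: the bound is attained for this b and d

0.3706
0.3706


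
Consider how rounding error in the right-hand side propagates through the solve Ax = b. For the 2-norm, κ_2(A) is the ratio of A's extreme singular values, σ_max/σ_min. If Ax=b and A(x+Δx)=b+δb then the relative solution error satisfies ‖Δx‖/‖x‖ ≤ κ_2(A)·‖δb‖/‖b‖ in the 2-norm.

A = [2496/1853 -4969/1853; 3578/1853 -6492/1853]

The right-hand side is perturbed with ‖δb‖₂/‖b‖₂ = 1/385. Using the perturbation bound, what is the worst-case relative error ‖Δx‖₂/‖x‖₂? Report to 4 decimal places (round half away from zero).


form AᵀA = [19032100/3433609 -35631000/3433609; -35631000/3433609 66837025/3433609] with trace 297125/11881 and determinant 2500/11881
λ_max, λ_min = (297125/11881 ± √88164455625/141158161)/2 = 25, 100/11881
so κ_2 = √(25 / (100/11881)) = 54.5000
perturbation bound = 54.5000·1/385 = 0.1416

0.1416


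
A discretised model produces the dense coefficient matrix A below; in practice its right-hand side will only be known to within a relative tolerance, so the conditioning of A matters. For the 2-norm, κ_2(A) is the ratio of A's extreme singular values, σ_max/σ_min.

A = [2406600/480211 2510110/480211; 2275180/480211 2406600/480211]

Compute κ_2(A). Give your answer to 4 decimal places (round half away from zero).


285.5000

form AᵀA = [13041816400/274200481 13693554000/274200481; 13693554000/274200481 14378568100/274200481] with trace 32604500/326041 and determinant 40000/326041
solving λ² − 32604500/326041·λ + 40000/326041 = 0 gives λ = 100, 400/326041
so κ_2 = √(100 / (400/326041)) = 285.5000


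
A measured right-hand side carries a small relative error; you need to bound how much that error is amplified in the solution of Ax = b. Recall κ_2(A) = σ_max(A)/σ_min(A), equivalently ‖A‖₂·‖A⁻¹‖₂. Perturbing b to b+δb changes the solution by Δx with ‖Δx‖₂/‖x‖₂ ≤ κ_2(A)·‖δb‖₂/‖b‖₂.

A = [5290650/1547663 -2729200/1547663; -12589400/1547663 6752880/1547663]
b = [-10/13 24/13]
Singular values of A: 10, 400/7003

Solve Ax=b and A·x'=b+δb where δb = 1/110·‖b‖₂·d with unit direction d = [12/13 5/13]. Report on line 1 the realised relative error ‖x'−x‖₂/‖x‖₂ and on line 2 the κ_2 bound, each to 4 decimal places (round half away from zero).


from the listed singular values, σ₁ = 10, σ_n = 400/7003
κ = σ_max/σ_min = 10/(400/7003) = 175.0750
κ_2(A)·‖δb‖/‖b‖ = 1.5916
solve Ax = b  →  x = [-0.1765 0.0941]
‖b‖₂ = 2.0000 and ‖x‖₂ = 0.2000
with δb = [0.0168 0.0070], A·Δx = δb → ‖Δx‖ = 0.3183
dividing the unrounded norms, ‖Δx‖/‖x‖ = 1.5916
so the bound is sharp here: realised error equals the bound

1.5916
1.5916


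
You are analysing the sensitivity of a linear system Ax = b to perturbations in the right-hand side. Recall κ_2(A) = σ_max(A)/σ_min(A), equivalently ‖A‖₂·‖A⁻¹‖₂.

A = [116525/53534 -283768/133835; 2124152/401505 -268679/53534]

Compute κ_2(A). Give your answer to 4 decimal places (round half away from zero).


213.0000

form AᵀA = [124870733089/3815532900 -1981991816/63592215; -1981991816/63592215 12584658209/423948100] with trace 28315417/453690 and determinant 38950081/453690000
eigenvalues of AᵀA: λ = (tr ± √(tr²−4·det))/2 = 6241/100, 6241/4536900
κ = σ_max/σ_min = (79/10)/(79/2130) = 213.0000


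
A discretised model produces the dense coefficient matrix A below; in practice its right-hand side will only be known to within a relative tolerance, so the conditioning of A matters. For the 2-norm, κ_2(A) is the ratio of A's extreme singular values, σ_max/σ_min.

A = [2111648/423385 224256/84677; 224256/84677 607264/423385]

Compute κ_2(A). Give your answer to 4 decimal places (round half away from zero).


293.0000

M = AᵀA = [19779675136/620259025 2109800448/124051805; 2109800448/124051805 5626430464/620259025]. tr(M)=3516416/85849, det(M)=1048576/53655625
char-poly roots: 1024/25 and 1024/2146225
so κ_2 = √((1024/25) / (1024/2146225)) = 293.0000


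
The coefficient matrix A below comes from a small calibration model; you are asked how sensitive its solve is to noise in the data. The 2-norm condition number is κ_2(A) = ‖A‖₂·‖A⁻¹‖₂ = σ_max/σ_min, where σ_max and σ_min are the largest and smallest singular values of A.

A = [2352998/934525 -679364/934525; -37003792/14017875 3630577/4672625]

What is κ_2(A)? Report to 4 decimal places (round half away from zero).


386.7000

M = AᵀA = [3109412044804/233651390625 -302301755224/77883796875; -302301755224/77883796875 29392955369/25961265625]. tr(M)=5398317829/373842225, det(M)=521284/373842225
char-poly roots: 361/25 and 1444/14953689
so κ_2 = √((361/25) / (1444/14953689)) = 386.7000


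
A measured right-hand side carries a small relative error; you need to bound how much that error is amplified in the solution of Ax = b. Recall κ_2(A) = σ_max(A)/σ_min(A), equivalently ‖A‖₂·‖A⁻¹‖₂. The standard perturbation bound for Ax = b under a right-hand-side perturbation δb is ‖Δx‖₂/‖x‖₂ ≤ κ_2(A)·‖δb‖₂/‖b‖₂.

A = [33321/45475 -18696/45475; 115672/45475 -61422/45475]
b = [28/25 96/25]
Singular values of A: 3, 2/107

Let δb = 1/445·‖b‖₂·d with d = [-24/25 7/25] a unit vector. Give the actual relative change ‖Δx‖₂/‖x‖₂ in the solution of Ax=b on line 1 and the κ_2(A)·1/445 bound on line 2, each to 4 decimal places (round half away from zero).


largest singular value 3, smallest 2/107
κ_2(A) = 3 / (2/107) = 160.5000
bound on ‖Δx‖/‖x‖: κ·ε = 160.5000·1/445 = 0.3607
solve Ax = b  →  x = [1.1765 -0.6275]
‖b‖ = 4.0000, ‖x‖ = 1.3333
δb = ε·‖b‖·d = [-0.0086 0.0025]; solving A·Δx = δb gives ‖Δx‖ = 0.4809
relative error = 0.3607
so the bound is sharp here: realised error equals the bound

0.3607
0.3607
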